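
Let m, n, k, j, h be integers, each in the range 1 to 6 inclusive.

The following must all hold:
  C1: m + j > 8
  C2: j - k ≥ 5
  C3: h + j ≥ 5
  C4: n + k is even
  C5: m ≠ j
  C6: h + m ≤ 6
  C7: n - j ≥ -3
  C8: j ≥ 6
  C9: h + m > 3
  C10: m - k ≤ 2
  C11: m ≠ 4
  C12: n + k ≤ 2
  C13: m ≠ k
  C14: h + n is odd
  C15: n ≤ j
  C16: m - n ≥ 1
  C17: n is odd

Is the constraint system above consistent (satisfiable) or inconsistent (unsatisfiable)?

Constraints 2, 7, 10, and 16 give k − m ≥ -2, m − n ≥ 1, n − j ≥ -3, j − k ≥ 5.
Adding all 4 inequalities: the left sides telescope to 0, and the right sides sum to (-2) + 1 + (-3) + 5 = 1. So 0 ≥ 1, which is false.

Unsatisfiable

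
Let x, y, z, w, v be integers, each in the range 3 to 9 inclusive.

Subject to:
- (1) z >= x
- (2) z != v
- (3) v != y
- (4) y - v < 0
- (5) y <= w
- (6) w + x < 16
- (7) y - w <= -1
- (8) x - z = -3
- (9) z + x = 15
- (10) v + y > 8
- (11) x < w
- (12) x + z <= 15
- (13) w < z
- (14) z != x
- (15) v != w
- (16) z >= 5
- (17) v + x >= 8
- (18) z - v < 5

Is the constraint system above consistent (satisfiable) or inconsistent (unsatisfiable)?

Take x = 6, y = 4, z = 9, w = 7, v = 5. Then constraint 4: y - v = -1; constraint 6: w + x = 13, and every other listed constraint is also met.

Satisfiable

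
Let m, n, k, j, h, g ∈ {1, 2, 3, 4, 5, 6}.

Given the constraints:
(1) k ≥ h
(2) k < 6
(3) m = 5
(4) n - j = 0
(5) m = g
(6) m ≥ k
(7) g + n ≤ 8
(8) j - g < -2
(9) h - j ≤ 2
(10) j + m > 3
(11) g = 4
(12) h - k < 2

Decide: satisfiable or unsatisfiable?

Unsatisfiable

Constraint 3 fixes m = 5 and constraint 11 fixes g = 4, but constraint 5 requires m = g. Since 5 ≠ 4, contradiction.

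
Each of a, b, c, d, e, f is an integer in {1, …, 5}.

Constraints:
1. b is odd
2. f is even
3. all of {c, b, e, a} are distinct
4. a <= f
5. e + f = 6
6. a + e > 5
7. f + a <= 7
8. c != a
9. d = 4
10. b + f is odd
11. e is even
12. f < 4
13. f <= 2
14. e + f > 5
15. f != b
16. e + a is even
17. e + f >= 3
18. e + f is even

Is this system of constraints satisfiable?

Setting (a, b, c, d, e, f) = (2, 1, 3, 4, 4, 2) satisfies everything: constraint 5: e + f = 6; constraint 6: a + e = 6, and the others follow.

Satisfiable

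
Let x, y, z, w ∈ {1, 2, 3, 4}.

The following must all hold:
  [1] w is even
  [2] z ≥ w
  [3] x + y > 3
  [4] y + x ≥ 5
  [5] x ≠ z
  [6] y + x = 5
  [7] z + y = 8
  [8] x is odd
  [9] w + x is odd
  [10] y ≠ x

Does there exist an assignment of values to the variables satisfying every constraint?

One satisfying assignment is x = 1, y = 4, z = 4, w = 2.
For the less obvious constraints — constraint 3: x + y = 5; constraint 4: y + x = 5 — and the others hold by inspection.

Satisfiable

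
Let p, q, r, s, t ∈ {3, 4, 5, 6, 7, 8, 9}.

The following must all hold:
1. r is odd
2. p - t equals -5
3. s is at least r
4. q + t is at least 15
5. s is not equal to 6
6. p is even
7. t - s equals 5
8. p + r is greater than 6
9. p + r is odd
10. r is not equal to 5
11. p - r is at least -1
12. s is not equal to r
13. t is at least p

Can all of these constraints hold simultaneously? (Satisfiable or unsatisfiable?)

Satisfiable

Setting (p, q, r, s, t) = (4, 8, 3, 4, 9) satisfies everything: constraint 2: p - t = -5; constraint 4: q + t = 17, and the others follow.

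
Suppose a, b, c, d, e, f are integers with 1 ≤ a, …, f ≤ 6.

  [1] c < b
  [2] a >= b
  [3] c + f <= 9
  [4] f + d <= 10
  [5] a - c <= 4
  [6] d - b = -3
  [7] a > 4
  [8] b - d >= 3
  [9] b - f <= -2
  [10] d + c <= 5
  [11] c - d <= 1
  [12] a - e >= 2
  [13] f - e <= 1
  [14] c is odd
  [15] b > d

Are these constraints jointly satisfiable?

Unsatisfiable

Constraints 5, 8, 9, 11, 12, and 13 give b − d ≥ 3, d − c ≥ -1, c − a ≥ -4, a − e ≥ 2, e − f ≥ -1, f − b ≥ 2.
Adding all 6 inequalities: the left sides telescope to 0, and the right sides sum to 3 + (-1) + (-4) + 2 + (-1) + 2 = 1. So 0 ≥ 1, which is false.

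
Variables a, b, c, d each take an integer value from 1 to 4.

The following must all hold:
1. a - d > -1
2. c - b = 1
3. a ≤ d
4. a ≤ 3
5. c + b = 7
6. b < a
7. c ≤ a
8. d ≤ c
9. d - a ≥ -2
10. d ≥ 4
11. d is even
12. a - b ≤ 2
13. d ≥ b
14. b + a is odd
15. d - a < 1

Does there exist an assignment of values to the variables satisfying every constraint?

Unsatisfiable

From constraints 8 and 10: c ≥ d and d ≥ 4, so c ≥ 4. From constraints 4 and 7: c ≤ a and a ≤ 3, so c ≤ 3. But 3 < 4, so no value of c works.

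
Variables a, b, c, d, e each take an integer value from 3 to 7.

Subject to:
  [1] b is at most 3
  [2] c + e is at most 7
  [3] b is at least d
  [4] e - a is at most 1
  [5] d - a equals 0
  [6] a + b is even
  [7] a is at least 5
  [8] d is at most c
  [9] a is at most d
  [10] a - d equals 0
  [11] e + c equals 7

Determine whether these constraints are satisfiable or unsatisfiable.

Unsatisfiable

From constraints 7 and 9: d ≥ a and a ≥ 5, so d ≥ 5. From constraints 1 and 3: d ≤ b and b ≤ 3, so d ≤ 3. But 3 < 5, so no value of d works.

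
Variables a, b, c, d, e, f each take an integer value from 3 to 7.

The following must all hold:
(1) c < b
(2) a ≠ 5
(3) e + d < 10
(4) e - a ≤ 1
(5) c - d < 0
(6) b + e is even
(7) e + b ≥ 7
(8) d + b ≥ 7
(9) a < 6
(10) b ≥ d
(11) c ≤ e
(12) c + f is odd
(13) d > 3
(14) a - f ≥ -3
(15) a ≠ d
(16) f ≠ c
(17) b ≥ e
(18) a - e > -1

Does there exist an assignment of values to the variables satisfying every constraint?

Satisfiable

Setting (a, b, c, d, e, f) = (3, 5, 3, 5, 3, 4) satisfies everything: constraint 3: e + d = 8; constraint 4: e - a = 0, and the others follow.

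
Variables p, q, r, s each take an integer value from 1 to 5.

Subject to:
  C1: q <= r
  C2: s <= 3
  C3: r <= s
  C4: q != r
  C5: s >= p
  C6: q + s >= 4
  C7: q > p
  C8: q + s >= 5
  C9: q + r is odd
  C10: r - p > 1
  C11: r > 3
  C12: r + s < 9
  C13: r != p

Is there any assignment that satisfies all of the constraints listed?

From constraint 11: r ≥ 4. From constraints 2 and 3: r ≤ s and s ≤ 3, so r ≤ 3. But 3 < 4, so no value of r works.

Unsatisfiable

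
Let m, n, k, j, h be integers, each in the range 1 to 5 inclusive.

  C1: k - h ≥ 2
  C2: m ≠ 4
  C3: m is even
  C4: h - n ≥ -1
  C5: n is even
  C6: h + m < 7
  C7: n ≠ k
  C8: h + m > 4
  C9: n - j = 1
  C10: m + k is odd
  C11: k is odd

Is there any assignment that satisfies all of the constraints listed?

The assignment m = 2, n = 2, k = 5, j = 1, h = 3 works:
  constraint 1 holds since k - h = 2.
  constraint 4 holds since h - n = 1.
The rest check out directly.

Satisfiable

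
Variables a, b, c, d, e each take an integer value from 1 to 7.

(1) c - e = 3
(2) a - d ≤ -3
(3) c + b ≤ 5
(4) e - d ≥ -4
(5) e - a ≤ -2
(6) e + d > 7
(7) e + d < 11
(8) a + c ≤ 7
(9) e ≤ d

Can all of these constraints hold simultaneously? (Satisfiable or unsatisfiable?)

Constraints 2, 4, and 5 give a − e ≥ 2, e − d ≥ -4, d − a ≥ 3.
Adding all 3 inequalities: the left sides telescope to 0, and the right sides sum to 2 + (-4) + 3 = 1. So 0 ≥ 1, which is false.

Unsatisfiable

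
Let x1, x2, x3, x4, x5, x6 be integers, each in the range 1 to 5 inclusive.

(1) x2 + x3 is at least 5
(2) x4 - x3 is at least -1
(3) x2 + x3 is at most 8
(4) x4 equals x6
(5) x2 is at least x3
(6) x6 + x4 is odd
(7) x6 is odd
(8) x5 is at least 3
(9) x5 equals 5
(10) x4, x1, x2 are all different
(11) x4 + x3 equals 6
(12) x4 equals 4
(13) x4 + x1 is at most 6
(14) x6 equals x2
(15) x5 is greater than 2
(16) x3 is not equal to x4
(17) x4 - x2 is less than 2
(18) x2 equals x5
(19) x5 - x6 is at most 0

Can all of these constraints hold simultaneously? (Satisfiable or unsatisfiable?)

Unsatisfiable

Constraint 12 fixes x4 = 4 and constraint 9 fixes x5 = 5. Constraints 4, 14, and 18 give x4 = x6 = x2 = x5, so x4 = x5. But 4 ≠ 5 — contradiction.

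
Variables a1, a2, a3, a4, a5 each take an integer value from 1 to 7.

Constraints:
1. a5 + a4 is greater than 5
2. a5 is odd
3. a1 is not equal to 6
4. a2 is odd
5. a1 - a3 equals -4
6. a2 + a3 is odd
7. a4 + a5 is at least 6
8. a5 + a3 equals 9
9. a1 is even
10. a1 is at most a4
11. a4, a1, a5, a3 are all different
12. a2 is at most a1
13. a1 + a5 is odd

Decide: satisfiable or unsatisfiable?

Take a1 = 2, a2 = 1, a3 = 6, a4 = 4, a5 = 3. Then constraint 1: a5 + a4 = 7; constraint 5: a1 - a3 = -4, and every other listed constraint is also met.

Satisfiable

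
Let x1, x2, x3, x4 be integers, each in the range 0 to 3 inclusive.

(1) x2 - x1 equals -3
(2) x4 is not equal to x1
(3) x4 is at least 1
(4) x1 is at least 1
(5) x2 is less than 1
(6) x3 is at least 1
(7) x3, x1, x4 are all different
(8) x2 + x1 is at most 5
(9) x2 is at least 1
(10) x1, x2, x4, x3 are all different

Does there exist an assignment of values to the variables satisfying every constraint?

Unsatisfiable

Constraints 3, 4, 6, and 9 confine each of x1, x2, x4, x3 to the 3 values {1, …, 3} (the domain already gives each ≤ 3).
Constraint 10 requires all 4 of them to be distinct, but only 3 values are available — impossible by the pigeonhole principle.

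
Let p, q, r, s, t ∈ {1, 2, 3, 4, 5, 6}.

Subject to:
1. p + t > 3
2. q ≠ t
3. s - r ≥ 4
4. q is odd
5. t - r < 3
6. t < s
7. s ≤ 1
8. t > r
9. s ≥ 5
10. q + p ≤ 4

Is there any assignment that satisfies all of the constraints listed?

From constraint 9: s ≥ 5. From constraint 7: s ≤ 1. But 1 < 5, so no value of s works.

Unsatisfiable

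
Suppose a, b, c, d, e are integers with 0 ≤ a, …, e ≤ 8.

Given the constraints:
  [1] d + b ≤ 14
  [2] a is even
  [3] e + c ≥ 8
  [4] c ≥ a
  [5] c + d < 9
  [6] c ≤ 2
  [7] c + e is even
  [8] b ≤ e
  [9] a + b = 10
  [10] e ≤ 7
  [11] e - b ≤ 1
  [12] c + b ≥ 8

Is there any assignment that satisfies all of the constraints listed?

From constraints 4 and 6: a ≤ c ≤ 2. From constraints 8 and 10: b ≤ e ≤ 7. Hence a + b ≤ 9. But constraint 9 requires a + b = 10, and 10 > 9. Contradiction.

Unsatisfiable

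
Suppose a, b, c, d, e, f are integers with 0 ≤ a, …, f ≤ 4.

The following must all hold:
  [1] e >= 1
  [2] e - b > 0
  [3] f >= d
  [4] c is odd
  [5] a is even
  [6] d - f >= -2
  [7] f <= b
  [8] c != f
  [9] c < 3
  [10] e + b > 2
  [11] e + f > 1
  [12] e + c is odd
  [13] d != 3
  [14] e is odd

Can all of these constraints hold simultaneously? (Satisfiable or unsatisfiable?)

Unsatisfiable

Constraint 14 makes e odd and constraint 4 makes c odd, so e + c must be even. Constraint 12 says e + c is odd — contradiction.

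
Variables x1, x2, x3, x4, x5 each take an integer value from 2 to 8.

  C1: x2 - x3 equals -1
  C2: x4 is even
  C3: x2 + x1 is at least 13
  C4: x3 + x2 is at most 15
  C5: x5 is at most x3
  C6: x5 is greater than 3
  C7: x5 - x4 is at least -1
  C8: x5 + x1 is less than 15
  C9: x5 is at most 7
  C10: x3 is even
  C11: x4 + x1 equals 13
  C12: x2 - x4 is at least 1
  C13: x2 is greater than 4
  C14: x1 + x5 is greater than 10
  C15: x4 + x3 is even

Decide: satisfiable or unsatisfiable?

Satisfiable

One satisfying assignment is x1 = 7, x2 = 7, x3 = 8, x4 = 6, x5 = 5.
For the less obvious constraints — constraint 1: x2 - x3 = -1; constraint 3: x2 + x1 = 14 — and the others hold by inspection.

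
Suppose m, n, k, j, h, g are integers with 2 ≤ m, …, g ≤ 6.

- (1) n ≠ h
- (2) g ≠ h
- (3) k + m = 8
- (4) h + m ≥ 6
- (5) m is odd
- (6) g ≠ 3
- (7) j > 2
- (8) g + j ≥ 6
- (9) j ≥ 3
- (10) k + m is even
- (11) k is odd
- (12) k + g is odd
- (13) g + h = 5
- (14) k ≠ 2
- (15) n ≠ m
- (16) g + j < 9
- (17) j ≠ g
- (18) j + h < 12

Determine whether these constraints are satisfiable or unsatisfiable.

Satisfiable

Take m = 5, n = 2, k = 3, j = 6, h = 3, g = 2. Then constraint 3: k + m = 8; constraint 4: h + m = 8; constraint 8: g + j = 8, and every other listed constraint is also met.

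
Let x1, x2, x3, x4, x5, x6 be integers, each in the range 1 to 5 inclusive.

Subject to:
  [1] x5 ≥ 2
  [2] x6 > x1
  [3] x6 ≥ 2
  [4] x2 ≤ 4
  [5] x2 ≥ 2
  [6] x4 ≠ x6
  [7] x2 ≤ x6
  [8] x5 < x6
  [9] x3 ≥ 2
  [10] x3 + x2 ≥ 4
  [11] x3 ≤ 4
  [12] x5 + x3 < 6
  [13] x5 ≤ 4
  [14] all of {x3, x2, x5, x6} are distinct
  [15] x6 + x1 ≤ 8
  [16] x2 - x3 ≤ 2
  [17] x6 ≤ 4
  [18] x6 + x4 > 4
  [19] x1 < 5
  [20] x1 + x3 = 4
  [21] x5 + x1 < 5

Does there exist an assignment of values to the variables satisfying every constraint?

Unsatisfiable

Constraints 1, 3, 4, 5, 9, 11, 13, and 17 confine each of x3, x2, x5, x6 to the 3 values {2, …, 4}.
Constraint 14 requires all 4 of them to be distinct, but only 3 values are available — impossible by the pigeonhole principle.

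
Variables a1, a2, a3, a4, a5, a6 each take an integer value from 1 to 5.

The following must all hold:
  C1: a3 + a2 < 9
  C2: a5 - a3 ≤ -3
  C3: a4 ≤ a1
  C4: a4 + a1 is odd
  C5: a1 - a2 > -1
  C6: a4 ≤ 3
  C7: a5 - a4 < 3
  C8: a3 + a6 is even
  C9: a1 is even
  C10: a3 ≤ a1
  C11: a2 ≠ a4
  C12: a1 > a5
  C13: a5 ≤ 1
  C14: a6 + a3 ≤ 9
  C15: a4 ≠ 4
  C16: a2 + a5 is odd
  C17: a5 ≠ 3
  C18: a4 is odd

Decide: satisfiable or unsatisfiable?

Satisfiable

Setting (a1, a2, a3, a4, a5, a6) = (4, 4, 4, 1, 1, 4) satisfies everything: constraint 1: a3 + a2 = 8; constraint 2: a5 - a3 = -3, and the others follow.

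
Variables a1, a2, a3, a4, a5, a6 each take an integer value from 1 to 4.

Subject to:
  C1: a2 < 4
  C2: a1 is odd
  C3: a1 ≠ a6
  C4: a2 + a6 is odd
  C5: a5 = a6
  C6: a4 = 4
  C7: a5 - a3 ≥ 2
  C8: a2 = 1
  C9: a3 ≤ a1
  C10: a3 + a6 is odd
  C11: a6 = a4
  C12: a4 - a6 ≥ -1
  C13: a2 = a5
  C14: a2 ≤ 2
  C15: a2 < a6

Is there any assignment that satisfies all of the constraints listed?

Constraint 8 fixes a2 = 1 and constraint 6 fixes a4 = 4. Constraints 5, 11, and 13 give a2 = a5 = a6 = a4, so a2 = a4. But 1 ≠ 4 — contradiction.

Unsatisfiable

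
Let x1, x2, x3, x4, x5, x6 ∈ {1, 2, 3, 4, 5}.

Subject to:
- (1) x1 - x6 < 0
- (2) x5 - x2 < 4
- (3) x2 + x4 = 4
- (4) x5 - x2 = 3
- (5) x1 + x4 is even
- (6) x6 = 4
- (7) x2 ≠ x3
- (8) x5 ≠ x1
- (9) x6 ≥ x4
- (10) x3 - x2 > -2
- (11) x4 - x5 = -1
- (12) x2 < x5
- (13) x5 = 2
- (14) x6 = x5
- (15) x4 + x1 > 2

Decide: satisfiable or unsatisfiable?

Constraint 6 fixes x6 = 4 and constraint 13 fixes x5 = 2, but constraint 14 requires x6 = x5. Since 4 ≠ 2, contradiction.

Unsatisfiable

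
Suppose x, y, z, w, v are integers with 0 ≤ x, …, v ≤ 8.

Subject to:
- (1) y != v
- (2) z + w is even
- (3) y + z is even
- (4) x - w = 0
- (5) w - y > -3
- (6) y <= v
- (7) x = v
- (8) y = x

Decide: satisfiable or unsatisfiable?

Unsatisfiable

From constraints 7 and 8, y = x = v, so y = v. But constraint 1 says y ≠ v. Contradiction.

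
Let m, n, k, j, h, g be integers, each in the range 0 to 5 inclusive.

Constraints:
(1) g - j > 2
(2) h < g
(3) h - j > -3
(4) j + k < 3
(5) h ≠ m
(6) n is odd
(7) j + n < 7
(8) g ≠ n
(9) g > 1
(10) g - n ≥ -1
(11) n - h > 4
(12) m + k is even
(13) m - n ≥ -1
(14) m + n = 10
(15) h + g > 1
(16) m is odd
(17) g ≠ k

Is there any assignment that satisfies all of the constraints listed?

Satisfiable

The assignment m = 5, n = 5, k = 1, j = 0, h = 0, g = 4 works:
  constraint 1 holds since g - j = 4.
  constraint 3 holds since h - j = 0.
  constraint 4 holds since j + k = 1.
The rest check out directly.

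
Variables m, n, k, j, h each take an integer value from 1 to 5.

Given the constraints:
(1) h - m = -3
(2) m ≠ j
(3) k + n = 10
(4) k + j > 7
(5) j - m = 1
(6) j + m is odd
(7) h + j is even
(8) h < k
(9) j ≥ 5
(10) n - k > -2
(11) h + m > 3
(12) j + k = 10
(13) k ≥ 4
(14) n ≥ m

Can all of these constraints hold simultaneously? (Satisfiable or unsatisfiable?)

Take m = 4, n = 5, k = 5, j = 5, h = 1. Then constraint 1: h - m = -3; constraint 3: k + n = 10, and every other listed constraint is also met.

Satisfiable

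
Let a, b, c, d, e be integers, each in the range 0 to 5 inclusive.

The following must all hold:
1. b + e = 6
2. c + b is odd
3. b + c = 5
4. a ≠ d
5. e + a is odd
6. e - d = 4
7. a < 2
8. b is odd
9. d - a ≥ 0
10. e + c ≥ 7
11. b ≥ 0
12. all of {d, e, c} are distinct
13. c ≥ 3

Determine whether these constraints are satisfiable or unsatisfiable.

One satisfying assignment is a = 0, b = 1, c = 4, d = 1, e = 5.
For the less obvious constraints — constraint 1: b + e = 6; constraint 3: b + c = 5 — and the others hold by inspection.

Satisfiable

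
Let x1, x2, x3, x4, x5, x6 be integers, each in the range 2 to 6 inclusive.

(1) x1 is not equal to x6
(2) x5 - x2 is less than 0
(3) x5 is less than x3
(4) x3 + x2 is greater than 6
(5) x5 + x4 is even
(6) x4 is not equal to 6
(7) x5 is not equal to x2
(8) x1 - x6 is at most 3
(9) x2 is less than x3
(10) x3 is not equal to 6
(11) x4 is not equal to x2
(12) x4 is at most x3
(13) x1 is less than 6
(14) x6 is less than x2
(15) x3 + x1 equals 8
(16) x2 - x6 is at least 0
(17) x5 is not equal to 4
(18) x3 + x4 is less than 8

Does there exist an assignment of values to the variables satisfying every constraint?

One satisfying assignment is x1 = 3, x2 = 4, x3 = 5, x4 = 2, x5 = 2, x6 = 2.
For the less obvious constraints — constraint 2: x5 - x2 = -2; constraint 4: x3 + x2 = 9 — and the others hold by inspection.

Satisfiable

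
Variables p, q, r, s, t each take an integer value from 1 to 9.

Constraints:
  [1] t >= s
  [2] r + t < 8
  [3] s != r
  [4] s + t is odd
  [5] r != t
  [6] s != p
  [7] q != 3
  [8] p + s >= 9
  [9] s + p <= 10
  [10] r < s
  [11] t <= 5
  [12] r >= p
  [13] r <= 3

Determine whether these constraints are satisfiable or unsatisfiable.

From constraints 12 and 13: p ≤ r ≤ 3. From constraints 1 and 11: s ≤ t ≤ 5. Hence p + s ≤ 8. But constraint 8 requires p + s ≥ 9, and 9 > 8. Contradiction.

Unsatisfiable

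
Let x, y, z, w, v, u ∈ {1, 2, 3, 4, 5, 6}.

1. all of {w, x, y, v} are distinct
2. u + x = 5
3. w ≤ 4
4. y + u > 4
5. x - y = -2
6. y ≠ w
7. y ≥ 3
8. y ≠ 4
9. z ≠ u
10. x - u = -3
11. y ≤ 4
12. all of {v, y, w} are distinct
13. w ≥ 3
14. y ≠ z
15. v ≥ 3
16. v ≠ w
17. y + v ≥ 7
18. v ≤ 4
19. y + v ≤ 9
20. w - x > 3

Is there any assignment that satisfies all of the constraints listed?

Unsatisfiable

Constraints 3, 7, 11, 13, 15, and 18 confine each of v, y, w to the 2 values {3, 4}.
Constraint 12 requires all 3 of them to be distinct, but only 2 values are available — impossible by the pigeonhole principle.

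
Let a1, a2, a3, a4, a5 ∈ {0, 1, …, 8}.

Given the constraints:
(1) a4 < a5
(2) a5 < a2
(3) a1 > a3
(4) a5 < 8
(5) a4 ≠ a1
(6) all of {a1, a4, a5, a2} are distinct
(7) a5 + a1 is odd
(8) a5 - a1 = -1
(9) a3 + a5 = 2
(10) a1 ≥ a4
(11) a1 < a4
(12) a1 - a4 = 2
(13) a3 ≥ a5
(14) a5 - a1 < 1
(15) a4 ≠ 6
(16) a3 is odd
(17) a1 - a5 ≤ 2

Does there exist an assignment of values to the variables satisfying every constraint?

Unsatisfiable

Constraints 1, 3, 11, and 13 give a1 < a4, a4 < a5, a5 ≤ a3, a3 < a1. Chaining: a1 < a4 < a5 ≤ a3 < a1, which forces a1 < a1 — impossible.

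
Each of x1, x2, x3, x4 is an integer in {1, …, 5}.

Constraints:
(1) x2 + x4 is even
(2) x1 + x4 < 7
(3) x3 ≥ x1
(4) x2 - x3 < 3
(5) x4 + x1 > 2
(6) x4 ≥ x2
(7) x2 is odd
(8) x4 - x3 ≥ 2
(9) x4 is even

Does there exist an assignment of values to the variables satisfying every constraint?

Constraint 7 makes x2 odd and constraint 9 makes x4 even, so x2 + x4 must be odd. Constraint 1 says x2 + x4 is even — contradiction.

Unsatisfiable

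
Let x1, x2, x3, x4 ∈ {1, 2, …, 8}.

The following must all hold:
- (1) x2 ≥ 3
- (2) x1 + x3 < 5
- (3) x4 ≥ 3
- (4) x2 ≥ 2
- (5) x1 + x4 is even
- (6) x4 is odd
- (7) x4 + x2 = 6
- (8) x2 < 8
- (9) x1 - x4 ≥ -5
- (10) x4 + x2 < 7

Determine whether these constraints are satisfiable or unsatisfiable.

Take x1 = 1, x2 = 3, x3 = 3, x4 = 3. Then constraint 2: x1 + x3 = 4; constraint 7: x4 + x2 = 6; constraint 9: x1 - x4 = -2, and every other listed constraint is also met.

Satisfiable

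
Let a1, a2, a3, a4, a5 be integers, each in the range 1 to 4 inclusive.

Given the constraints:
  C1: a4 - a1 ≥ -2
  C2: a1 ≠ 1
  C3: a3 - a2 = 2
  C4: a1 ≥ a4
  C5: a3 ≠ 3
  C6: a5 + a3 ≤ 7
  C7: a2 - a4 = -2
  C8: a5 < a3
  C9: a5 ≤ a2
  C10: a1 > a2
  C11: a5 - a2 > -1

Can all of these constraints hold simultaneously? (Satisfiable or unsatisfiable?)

Take a1 = 4, a2 = 2, a3 = 4, a4 = 4, a5 = 2. Then constraint 1: a4 - a1 = 0; constraint 3: a3 - a2 = 2, and every other listed constraint is also met.

Satisfiable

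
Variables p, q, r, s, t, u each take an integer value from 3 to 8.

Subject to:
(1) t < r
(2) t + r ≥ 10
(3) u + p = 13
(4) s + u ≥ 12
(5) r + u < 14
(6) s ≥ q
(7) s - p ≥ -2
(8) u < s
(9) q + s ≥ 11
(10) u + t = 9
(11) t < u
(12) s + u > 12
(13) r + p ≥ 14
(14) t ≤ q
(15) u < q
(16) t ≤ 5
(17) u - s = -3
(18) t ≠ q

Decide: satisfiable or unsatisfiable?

The assignment p = 8, q = 6, r = 7, s = 8, t = 4, u = 5 works:
  constraint 2 holds since t + r = 11.
  constraint 3 holds since u + p = 13.
  constraint 4 holds since s + u = 13.
The rest check out directly.

Satisfiable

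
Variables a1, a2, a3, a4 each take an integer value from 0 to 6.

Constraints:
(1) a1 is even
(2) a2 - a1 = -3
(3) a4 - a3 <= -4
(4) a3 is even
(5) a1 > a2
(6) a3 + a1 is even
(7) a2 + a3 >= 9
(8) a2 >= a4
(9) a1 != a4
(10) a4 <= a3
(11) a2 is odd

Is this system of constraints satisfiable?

Try a1 = 6, a2 = 3, a3 = 6, a4 = 2.
Check constraint 2: a2 - a1 = -3; constraint 3: a4 - a3 = -4. The remaining constraints are straightforward to verify.

Satisfiable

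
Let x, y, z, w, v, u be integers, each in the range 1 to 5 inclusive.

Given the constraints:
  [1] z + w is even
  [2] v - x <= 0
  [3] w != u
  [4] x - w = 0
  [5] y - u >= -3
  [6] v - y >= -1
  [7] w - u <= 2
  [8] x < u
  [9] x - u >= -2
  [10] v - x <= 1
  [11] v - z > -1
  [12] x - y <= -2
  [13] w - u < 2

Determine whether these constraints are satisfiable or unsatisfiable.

Unsatisfiable

Constraints 2, 6, and 12 give v − y ≥ -1, y − x ≥ 2, x − v ≥ 0.
Adding all 3 inequalities: the left sides telescope to 0, and the right sides sum to (-1) + 2 + 0 = 1. So 0 ≥ 1, which is false.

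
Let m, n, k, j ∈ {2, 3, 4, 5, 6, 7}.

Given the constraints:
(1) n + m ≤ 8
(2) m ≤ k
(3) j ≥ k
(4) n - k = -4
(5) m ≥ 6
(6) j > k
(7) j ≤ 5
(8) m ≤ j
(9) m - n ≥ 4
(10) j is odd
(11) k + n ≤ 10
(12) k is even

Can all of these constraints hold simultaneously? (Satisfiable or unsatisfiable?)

Unsatisfiable

From constraints 2 and 5: k ≥ m and m ≥ 6, so k ≥ 6. From constraints 3 and 7: k ≤ j and j ≤ 5, so k ≤ 5. But 5 < 6, so no value of k works.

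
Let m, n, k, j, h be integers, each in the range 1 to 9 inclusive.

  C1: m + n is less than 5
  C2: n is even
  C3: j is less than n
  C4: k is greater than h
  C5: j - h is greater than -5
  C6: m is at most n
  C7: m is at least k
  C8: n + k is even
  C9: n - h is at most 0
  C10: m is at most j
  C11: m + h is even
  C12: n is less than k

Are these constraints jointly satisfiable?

Unsatisfiable

Constraints 3, 4, 7, 9, and 10 give n ≤ h, h < k, k ≤ m, m ≤ j, j < n. Chaining: n ≤ h < k ≤ m ≤ j < n, which forces n < n — impossible.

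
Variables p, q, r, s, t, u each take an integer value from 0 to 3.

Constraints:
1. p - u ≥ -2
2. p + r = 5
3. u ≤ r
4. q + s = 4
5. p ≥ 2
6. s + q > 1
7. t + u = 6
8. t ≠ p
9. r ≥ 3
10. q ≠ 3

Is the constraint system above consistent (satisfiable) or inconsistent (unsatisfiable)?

Setting (p, q, r, s, t, u) = (2, 2, 3, 2, 3, 3) satisfies everything: constraint 1: p - u = -1; constraint 2: p + r = 5; constraint 4: q + s = 4, and the others follow.

Satisfiable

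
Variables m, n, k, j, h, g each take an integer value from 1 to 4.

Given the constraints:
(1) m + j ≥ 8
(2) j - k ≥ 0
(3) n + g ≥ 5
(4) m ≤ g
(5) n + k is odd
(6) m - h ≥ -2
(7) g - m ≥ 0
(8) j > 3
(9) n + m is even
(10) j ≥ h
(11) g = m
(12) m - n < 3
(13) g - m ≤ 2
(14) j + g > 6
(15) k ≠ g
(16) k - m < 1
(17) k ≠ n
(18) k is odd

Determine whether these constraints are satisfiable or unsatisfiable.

Setting (m, n, k, j, h, g) = (4, 2, 3, 4, 4, 4) satisfies everything: constraint 1: m + j = 8; constraint 2: j - k = 1; constraint 3: n + g = 6, and the others follow.

Satisfiable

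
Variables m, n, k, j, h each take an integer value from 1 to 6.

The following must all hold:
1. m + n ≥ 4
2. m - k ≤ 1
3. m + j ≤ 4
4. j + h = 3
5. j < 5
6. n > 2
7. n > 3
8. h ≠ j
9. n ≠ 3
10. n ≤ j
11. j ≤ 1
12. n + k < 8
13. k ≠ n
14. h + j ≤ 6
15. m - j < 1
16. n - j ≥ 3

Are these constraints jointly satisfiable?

From constraint 7: n ≥ 4. From constraints 10 and 11: n ≤ j and j ≤ 1, so n ≤ 1. But 1 < 4, so no value of n works.

Unsatisfiable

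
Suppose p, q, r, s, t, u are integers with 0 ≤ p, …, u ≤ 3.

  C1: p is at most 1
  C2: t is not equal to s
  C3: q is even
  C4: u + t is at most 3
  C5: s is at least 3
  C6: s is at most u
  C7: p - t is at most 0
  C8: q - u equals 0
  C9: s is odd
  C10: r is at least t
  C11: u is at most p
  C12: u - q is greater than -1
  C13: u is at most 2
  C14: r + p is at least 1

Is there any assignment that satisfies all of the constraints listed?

From constraints 5 and 6: u ≥ s and s ≥ 3, so u ≥ 3. From constraints 1 and 11: u ≤ p and p ≤ 1, so u ≤ 1. But 1 < 3, so no value of u works.

Unsatisfiable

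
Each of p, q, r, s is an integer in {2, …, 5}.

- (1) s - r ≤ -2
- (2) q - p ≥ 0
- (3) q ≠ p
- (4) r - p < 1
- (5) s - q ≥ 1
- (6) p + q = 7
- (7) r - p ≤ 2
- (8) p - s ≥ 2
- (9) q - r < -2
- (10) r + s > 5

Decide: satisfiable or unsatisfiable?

Unsatisfiable

Constraints 1, 2, 5, and 7 give p − r ≥ -2, r − s ≥ 2, s − q ≥ 1, q − p ≥ 0.
Adding all 4 inequalities: the left sides telescope to 0, and the right sides sum to (-2) + 2 + 1 + 0 = 1. So 0 ≥ 1, which is false.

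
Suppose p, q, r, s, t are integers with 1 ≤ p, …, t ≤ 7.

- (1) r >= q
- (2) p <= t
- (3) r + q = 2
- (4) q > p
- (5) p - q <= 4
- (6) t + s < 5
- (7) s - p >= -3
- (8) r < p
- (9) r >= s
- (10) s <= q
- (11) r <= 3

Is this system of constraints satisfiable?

Constraints 1, 4, and 8 give p < q, q ≤ r, r < p. Chaining: p < q ≤ r < p, which forces p < p — impossible.

Unsatisfiable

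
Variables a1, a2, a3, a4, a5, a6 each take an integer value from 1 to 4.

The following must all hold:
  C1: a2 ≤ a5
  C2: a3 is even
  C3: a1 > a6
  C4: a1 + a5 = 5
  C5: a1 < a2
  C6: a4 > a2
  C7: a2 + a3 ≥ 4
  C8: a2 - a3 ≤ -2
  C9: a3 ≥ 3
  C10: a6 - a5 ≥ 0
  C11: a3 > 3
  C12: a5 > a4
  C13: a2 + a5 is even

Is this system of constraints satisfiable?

Constraints 3, 5, 6, 10, and 12 give a5 ≤ a6, a6 < a1, a1 < a2, a2 < a4, a4 < a5. Chaining: a5 ≤ a6 < a1 < a2 < a4 < a5, which forces a5 < a5 — impossible.

Unsatisfiable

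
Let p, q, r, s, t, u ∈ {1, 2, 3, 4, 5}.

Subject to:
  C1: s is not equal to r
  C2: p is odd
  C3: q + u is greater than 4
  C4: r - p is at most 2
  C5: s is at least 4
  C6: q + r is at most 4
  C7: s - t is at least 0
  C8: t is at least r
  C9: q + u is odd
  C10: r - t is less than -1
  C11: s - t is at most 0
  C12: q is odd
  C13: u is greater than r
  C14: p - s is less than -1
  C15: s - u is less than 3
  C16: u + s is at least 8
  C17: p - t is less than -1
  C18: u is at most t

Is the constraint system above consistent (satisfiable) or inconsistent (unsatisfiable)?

The assignment p = 1, q = 1, r = 3, s = 5, t = 5, u = 4 works:
  constraint 3 holds since q + u = 5.
  constraint 4 holds since r - p = 2.
The rest check out directly.

Satisfiable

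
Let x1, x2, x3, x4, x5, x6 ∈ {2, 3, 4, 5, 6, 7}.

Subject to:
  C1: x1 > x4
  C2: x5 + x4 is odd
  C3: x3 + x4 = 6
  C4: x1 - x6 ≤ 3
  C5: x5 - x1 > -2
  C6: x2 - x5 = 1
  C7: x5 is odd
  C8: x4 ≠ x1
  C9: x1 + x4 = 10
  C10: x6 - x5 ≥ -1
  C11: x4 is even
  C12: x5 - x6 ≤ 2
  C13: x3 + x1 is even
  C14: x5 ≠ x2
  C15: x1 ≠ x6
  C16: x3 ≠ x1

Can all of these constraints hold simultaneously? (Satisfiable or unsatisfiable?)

Try x1 = 6, x2 = 6, x3 = 2, x4 = 4, x5 = 5, x6 = 5.
Check constraint 3: x3 + x4 = 6; constraint 4: x1 - x6 = 1; constraint 5: x5 - x1 = -1. The remaining constraints are straightforward to verify.

Satisfiable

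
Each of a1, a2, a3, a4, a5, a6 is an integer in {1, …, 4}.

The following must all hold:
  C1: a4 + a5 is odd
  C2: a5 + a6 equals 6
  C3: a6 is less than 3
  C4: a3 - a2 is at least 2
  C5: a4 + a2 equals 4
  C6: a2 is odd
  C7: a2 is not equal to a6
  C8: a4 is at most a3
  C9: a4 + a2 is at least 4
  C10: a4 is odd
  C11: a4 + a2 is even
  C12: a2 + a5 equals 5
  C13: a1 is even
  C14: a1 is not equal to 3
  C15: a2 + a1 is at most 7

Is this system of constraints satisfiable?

Satisfiable

One satisfying assignment is a1 = 4, a2 = 1, a3 = 4, a4 = 3, a5 = 4, a6 = 2.
For the less obvious constraints — constraint 2: a5 + a6 = 6; constraint 4: a3 - a2 = 3; constraint 5: a4 + a2 = 4 — and the others hold by inspection.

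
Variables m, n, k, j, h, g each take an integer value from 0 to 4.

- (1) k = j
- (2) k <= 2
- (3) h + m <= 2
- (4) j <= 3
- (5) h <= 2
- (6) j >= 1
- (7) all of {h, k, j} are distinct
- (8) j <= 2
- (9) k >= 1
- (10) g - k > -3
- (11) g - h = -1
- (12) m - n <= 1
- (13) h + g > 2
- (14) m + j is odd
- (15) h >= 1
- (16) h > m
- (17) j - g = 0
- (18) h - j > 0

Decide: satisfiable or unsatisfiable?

Constraints 2, 5, 6, 8, 9, and 15 confine each of h, k, j to the 2 values {1, 2}.
Constraint 7 requires all 3 of them to be distinct, but only 2 values are available — impossible by the pigeonhole principle.

Unsatisfiable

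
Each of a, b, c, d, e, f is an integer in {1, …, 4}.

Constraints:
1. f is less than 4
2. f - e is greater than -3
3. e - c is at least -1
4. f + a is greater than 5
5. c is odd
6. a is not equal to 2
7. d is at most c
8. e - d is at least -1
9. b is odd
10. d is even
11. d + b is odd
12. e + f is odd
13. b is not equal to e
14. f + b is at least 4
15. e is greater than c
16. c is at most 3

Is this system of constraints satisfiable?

Satisfiable

The assignment a = 3, b = 1, c = 3, d = 2, e = 4, f = 3 works:
  constraint 2 holds since f - e = -1.
  constraint 3 holds since e - c = 1.
  constraint 4 holds since f + a = 6.
The rest check out directly.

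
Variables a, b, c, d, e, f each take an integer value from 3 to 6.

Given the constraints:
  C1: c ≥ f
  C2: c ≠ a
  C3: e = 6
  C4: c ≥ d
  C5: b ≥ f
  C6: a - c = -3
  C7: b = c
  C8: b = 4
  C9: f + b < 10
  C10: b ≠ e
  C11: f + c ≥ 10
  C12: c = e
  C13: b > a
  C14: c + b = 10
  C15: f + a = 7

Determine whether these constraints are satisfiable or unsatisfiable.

Unsatisfiable

Constraint 8 fixes b = 4 and constraint 3 fixes e = 6. Constraints 7 and 12 give b = c = e, so b = e. But 4 ≠ 6 — contradiction.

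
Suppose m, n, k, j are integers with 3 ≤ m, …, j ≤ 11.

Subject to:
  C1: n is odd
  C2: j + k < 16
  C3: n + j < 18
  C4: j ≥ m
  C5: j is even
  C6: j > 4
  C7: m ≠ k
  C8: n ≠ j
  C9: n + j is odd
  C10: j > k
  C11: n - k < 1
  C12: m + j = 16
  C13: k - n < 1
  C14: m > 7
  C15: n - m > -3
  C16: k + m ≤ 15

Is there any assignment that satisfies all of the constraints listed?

Satisfiable

Setting (m, n, k, j) = (8, 7, 7, 8) satisfies everything: constraint 2: j + k = 15; constraint 3: n + j = 15, and the others follow.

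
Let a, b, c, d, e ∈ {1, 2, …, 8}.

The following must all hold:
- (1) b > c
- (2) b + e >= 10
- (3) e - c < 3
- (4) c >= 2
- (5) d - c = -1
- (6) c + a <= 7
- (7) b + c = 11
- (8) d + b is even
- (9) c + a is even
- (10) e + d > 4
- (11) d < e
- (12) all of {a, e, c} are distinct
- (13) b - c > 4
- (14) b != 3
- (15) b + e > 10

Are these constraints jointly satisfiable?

Satisfiable

One satisfying assignment is a = 1, b = 8, c = 3, d = 2, e = 4.
For the less obvious constraints — constraint 2: b + e = 12; constraint 3: e - c = 1; constraint 5: d - c = -1 — and the others hold by inspection.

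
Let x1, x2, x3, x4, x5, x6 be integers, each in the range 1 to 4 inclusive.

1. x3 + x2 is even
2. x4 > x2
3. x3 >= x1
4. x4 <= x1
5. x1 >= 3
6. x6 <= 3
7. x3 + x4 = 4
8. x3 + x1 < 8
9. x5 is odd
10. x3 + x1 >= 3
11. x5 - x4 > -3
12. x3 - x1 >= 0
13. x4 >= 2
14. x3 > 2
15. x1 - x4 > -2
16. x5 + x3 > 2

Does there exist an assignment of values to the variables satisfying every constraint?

Unsatisfiable

From constraints 3 and 5: x3 ≥ x1 ≥ 3. From constraint 13: x4 ≥ 2. Hence x3 + x4 ≥ 5. But constraint 7 requires x3 + x4 = 4, and 4 < 5. Contradiction.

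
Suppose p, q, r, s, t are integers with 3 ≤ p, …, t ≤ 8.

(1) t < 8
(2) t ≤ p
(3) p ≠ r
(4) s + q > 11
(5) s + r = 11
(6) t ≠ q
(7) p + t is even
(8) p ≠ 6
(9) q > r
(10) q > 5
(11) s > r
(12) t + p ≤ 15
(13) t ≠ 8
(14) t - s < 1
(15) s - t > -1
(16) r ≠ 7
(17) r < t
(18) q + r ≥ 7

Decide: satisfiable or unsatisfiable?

Satisfiable

The assignment p = 7, q = 6, r = 4, s = 7, t = 7 works:
  constraint 4 holds since s + q = 13.
  constraint 5 holds since s + r = 11.
  constraint 12 holds since t + p = 14.
The rest check out directly.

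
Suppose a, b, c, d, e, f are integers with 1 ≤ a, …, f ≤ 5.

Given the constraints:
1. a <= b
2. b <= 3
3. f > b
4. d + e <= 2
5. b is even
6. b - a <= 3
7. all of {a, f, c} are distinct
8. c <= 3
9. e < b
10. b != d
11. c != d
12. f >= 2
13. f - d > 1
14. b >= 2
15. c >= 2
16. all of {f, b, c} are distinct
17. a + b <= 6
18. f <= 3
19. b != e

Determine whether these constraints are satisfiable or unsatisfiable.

Unsatisfiable

Constraints 2, 8, 12, 14, 15, and 18 confine each of f, b, c to the 2 values {2, 3}.
Constraint 16 requires all 3 of them to be distinct, but only 2 values are available — impossible by the pigeonhole principle.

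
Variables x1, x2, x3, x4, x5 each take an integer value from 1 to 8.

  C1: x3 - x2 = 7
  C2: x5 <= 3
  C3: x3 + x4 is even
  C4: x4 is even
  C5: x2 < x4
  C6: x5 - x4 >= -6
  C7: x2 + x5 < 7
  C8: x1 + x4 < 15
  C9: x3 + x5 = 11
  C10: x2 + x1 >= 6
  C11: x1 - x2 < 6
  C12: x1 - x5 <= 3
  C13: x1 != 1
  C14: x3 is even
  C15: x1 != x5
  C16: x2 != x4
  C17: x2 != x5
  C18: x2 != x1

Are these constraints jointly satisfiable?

Satisfiable

Try x1 = 6, x2 = 1, x3 = 8, x4 = 8, x5 = 3.
Check constraint 1: x3 - x2 = 7; constraint 6: x5 - x4 = -5. The remaining constraints are straightforward to verify.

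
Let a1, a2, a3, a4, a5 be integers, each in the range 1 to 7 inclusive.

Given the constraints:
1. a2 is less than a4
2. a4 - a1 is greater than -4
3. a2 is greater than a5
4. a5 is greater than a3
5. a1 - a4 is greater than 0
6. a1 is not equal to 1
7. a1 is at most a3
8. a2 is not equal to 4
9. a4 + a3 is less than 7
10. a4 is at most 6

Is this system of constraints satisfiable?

Constraints 1, 3, 4, 5, and 7 give a4 < a1, a1 ≤ a3, a3 < a5, a5 < a2, a2 < a4. Chaining: a4 < a1 ≤ a3 < a5 < a2 < a4, which forces a4 < a4 — impossible.

Unsatisfiable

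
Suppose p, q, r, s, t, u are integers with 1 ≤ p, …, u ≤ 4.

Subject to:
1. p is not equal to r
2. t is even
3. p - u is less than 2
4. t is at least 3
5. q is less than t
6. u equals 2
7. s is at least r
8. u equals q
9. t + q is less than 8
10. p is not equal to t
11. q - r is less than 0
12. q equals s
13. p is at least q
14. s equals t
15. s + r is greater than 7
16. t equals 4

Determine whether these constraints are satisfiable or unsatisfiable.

Unsatisfiable

Constraint 6 fixes u = 2 and constraint 16 fixes t = 4. Constraints 8, 12, and 14 give u = q = s = t, so u = t. But 2 ≠ 4 — contradiction.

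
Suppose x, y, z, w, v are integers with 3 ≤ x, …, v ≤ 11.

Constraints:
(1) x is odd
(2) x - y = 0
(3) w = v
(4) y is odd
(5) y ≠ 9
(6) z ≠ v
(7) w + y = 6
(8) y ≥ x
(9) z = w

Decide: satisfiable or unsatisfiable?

Unsatisfiable

From constraints 3 and 9, z = w = v, so z = v. But constraint 6 says z ≠ v. Contradiction.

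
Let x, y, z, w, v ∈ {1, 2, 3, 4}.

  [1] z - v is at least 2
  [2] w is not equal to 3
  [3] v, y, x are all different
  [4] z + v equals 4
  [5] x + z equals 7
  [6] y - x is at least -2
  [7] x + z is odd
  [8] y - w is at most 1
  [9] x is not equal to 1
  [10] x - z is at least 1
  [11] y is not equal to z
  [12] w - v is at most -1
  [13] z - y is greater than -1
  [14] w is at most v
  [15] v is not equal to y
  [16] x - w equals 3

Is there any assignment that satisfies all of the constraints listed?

Constraints 1, 6, 8, 10, and 12 give z − v ≥ 2, v − w ≥ 1, w − y ≥ -1, y − x ≥ -2, x − z ≥ 1.
Adding all 5 inequalities: the left sides telescope to 0, and the right sides sum to 2 + 1 + (-1) + (-2) + 1 = 1. So 0 ≥ 1, which is false.

Unsatisfiable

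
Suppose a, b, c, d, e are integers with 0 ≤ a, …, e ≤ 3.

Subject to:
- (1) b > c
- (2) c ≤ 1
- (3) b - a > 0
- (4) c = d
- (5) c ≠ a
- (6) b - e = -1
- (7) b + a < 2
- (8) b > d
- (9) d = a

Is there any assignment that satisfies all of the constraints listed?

Unsatisfiable

From constraints 4 and 9, c = d = a, so c = a. But constraint 5 says c ≠ a. Contradiction.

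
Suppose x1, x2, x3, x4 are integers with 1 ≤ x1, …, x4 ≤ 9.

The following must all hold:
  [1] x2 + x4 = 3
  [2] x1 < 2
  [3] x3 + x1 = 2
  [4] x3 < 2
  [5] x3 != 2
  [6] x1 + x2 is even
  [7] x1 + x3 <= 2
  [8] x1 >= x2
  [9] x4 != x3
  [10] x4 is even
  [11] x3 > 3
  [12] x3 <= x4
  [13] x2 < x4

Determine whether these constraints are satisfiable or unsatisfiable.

From constraint 11: x3 ≥ 4. From constraint 4: x3 ≤ 1. But 1 < 4, so no value of x3 works.

Unsatisfiable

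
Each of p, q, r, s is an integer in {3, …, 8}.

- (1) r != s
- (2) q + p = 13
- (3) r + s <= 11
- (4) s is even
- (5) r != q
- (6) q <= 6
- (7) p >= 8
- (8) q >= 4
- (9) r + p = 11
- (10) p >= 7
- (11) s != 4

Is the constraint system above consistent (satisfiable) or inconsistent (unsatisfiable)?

Try p = 8, q = 5, r = 3, s = 8.
Check constraint 2: q + p = 13; constraint 3: r + s = 11. The remaining constraints are straightforward to verify.

Satisfiable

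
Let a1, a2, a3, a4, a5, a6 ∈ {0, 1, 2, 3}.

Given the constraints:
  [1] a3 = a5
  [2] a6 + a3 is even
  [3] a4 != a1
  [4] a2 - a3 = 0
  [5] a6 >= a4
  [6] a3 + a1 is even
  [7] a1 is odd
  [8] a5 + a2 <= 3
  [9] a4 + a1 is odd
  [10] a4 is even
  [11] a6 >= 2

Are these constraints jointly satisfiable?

Try a1 = 3, a2 = 1, a3 = 1, a4 = 2, a5 = 1, a6 = 3.
Check constraint 2: a6 + a3 = 4 is even; constraint 4: a2 - a3 = 0; constraint 8: a5 + a2 = 2. The remaining constraints are straightforward to verify.

Satisfiable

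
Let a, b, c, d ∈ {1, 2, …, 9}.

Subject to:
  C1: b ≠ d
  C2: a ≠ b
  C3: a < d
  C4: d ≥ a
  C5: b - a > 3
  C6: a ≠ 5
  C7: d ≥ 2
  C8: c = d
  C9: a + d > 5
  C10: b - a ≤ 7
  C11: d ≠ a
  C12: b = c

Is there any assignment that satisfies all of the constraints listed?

From constraints 8 and 12, b = c = d, so b = d. But constraint 1 says b ≠ d. Contradiction.

Unsatisfiable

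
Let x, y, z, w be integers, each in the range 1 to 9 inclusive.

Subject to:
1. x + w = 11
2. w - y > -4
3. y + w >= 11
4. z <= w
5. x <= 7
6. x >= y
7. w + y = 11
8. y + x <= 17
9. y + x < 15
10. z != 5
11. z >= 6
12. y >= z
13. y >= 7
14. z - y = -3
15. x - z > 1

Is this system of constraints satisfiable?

From constraints 6 and 13: x ≥ y ≥ 7. From constraints 4 and 11: w ≥ z ≥ 6. Hence x + w ≥ 13. But constraint 1 requires x + w = 11, and 11 < 13. Contradiction.

Unsatisfiable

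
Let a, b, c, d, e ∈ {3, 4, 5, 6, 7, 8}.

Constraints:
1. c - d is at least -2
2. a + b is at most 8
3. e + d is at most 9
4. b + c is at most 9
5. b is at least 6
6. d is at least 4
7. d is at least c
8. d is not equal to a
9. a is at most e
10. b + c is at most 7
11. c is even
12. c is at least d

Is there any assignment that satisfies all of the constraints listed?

From constraint 5: b ≥ 6. From constraints 6 and 12: c ≥ d ≥ 4. Hence b + c ≥ 10. But constraint 4 requires b + c ≤ 9, and 9 < 10. Contradiction.

Unsatisfiable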